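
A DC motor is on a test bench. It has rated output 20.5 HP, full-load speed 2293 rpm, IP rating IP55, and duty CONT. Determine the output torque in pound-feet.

47 lb·ft

P_out = 20.5 × 746 = 15293 W
ω = 2π × 2293/60 = 240.1 rad/s
τ = P_out/ω = 15293/240.1 = 63.69 N·m
In lb·ft: 63.69/1.356 = 47 lb·ft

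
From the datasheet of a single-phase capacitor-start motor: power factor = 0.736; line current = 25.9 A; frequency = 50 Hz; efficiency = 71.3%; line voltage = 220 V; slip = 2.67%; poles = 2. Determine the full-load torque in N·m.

P_in = V·I·cosφ = 220 × 25.9 × 0.736 = 4194 W
P_out = η·P_in = 0.713 × 4194 = 2990 W
n_s = 120×50/2 = 3000 rpm; n = 3000×(1−0.0267) = 2920 rpm
ω = 2π×2920/60 = 305.8 rad/s
τ = P_out/ω = 2990/305.8 = 9.78 N·m

9.78 N·m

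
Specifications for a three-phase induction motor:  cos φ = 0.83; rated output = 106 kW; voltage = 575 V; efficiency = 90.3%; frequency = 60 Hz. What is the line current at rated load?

142 A

P_out = 106 kW = 106000 W
P_in = P_out / η = 106000 / 0.903 = 117386 W
I_L = P_in / (√3·V_L·cosφ) = 117386 / (1.732 × 575 × 0.83) = 142 A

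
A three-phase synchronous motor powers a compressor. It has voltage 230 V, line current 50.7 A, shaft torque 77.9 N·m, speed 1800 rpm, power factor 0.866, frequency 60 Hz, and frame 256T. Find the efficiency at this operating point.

ω = 2π × 1800/60 = 188.5 rad/s; P_out = τω = 77.9 × 188.5 = 14684 W
P_in = √3·V_L·I_L·cosφ = 1.732 × 230 × 50.7 × 0.866 = 17490 W
η = P_out / P_in = 14684 / 17490 = 0.840 = 84.0%

84.0 %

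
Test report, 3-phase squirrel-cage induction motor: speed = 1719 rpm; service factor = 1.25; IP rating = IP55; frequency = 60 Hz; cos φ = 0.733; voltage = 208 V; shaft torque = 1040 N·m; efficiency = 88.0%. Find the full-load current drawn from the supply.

ω = 2π×1719/60 = 180 rad/s; P_out = τω = 1040 × 180 = 187200 W
P_in = P_out / η = 187200 / 0.880 = 212727 W
I_L = P_in / (√3·V_L·cosφ) = 212727 / (1.732 × 208 × 0.733) = 806 A

806 A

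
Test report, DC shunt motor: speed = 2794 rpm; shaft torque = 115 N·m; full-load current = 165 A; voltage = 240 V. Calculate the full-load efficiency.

85.0 %

ω = 2π × 2794/60 = 292.6 rad/s; P_out = τω = 115 × 292.6 = 33649 W
P_in = V·I = 240 × 165 = 39600 W
η = P_out / P_in = 33649 / 39600 = 0.850 = 85.0%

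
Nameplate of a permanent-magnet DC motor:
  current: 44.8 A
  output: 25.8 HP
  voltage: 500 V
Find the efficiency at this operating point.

85.9 %

P_out = 25.8 × 746 = 19247 W
P_in = V·I = 500 × 44.8 = 22400 W
η = P_out / P_in = 19247 / 22400 = 0.859 = 85.9%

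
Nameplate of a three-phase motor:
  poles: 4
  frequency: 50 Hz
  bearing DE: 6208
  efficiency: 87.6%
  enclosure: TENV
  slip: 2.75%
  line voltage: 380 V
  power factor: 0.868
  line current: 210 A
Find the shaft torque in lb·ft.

P_in = √3·V·I·cosφ = 1.732 × 380 × 210 × 0.868 = 119969 W
P_out = η·P_in = 0.876 × 119969 = 105093 W
n_s = 120×50/4 = 1500 rpm; n = 1500×(1−0.0275) = 1459 rpm
ω = 2π×1459/60 = 152.8 rad/s
τ = P_out/ω = 105093/152.8 = 687.8 N·m
In lb·ft: 687.8/1.356 = 507 lb·ft

507 lb·ft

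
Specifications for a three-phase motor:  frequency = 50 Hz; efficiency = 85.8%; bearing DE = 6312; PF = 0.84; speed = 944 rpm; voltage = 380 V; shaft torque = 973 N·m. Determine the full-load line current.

ω = 2π×944/60 = 98.86 rad/s; P_out = τω = 973 × 98.86 = 96191 W
P_in = P_out / η = 96191 / 0.858 = 112111 W
I_L = P_in / (√3·V_L·cosφ) = 112111 / (1.732 × 380 × 0.84) = 203 A

203 A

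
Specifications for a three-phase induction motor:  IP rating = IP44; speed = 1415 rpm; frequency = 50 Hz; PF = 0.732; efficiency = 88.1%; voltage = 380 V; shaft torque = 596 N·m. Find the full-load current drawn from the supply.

208 A

ω = 2π×1415/60 = 148.2 rad/s; P_out = τω = 596 × 148.2 = 88327 W
P_in = P_out / η = 88327 / 0.881 = 100258 W
I_L = P_in / (√3·V_L·cosφ) = 100258 / (1.732 × 380 × 0.732) = 208 A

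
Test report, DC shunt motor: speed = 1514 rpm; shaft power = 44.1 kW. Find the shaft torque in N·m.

ω = 2π × 1514/60 = 158.5 rad/s
τ = P/ω = 44100/158.5 = 278 N·m

278 N·m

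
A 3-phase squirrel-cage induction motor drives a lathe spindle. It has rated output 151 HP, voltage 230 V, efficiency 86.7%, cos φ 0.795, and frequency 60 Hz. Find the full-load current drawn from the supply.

410 A

P_out = 151 × 746 = 112646 W
P_in = P_out / η = 112646 / 0.867 = 129926 W
I_L = P_in / (√3·V_L·cosφ) = 129926 / (1.732 × 230 × 0.795) = 410 A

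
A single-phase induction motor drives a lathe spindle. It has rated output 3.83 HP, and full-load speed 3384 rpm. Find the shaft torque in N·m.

8.06 N·m

P_out = 3.83 × 746 = 2857 W
ω = 2π × 3384/60 = 354.4 rad/s
τ = P_out/ω = 2857/354.4 = 8.06 N·m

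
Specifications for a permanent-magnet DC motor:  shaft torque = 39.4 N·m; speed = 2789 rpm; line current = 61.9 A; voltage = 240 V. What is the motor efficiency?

77.5 %

ω = 2π × 2789/60 = 292.1 rad/s; P_out = τω = 39.4 × 292.1 = 11509 W
P_in = V·I = 240 × 61.9 = 14856 W
η = P_out / P_in = 11509 / 14856 = 0.775 = 77.5%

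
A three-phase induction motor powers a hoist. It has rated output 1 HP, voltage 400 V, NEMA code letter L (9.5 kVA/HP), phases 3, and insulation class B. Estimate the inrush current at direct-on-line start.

13.7 A

S_LR = 9.5 × 1 = 9.5 kVA
I_LR = S_LR/(√3·V_L) = 9500/(1.732×400) = 13.7 A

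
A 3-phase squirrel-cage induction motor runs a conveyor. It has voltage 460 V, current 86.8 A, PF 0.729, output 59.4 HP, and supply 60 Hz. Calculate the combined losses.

6100 W

P_in = √3·V·I·cosφ = 1.732×460×86.8×0.729 = 50414 W
P_out = 59.4×746 = 44312 W
Losses = P_in − P_out = 50414 − 44312 = 6102 W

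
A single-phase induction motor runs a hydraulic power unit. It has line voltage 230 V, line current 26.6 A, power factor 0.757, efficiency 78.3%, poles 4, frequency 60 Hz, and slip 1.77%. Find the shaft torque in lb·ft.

14.4 lb·ft

P_in = V·I·cosφ = 230 × 26.6 × 0.757 = 4631 W
P_out = η·P_in = 0.783 × 4631 = 3626 W
n_s = 120×60/4 = 1800 rpm; n = 1800×(1−0.0177) = 1768 rpm
ω = 2π×1768/60 = 185.1 rad/s
τ = P_out/ω = 3626/185.1 = 19.59 N·m
In lb·ft: 19.59/1.356 = 14.4 lb·ft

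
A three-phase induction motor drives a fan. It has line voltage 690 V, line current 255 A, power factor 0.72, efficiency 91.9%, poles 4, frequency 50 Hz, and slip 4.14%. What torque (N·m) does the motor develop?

1340 N·m

P_in = √3·V·I·cosφ = 1.732 × 690 × 255 × 0.72 = 219417 W
P_out = η·P_in = 0.919 × 219417 = 201644 W
n_s = 120×50/4 = 1500 rpm; n = 1500×(1−0.0414) = 1438 rpm
ω = 2π×1438/60 = 150.6 rad/s
τ = P_out/ω = 201644/150.6 = 1340 N·m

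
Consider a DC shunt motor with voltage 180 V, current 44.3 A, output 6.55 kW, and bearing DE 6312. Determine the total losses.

P_in = V·I = 180×44.3 = 7974 W
P_out = 6550 W
Losses = P_in − P_out = 7974 − 6550 = 1424 W

1420 W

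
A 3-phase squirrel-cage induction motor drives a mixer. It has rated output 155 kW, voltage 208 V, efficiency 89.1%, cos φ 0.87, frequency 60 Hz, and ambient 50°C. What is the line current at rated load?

P_out = 155 kW = 155000 W
P_in = P_out / η = 155000 / 0.891 = 173962 W
I_L = P_in / (√3·V_L·cosφ) = 173962 / (1.732 × 208 × 0.87) = 555 A

555 A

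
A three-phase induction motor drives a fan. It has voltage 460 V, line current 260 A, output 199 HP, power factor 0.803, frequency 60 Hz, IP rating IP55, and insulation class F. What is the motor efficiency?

89.2 %

P_out = 199 × 746 = 148454 W
P_in = √3·V_L·I_L·cosφ = 1.732 × 460 × 260 × 0.803 = 166339 W
η = P_out / P_in = 148454 / 166339 = 0.892 = 89.2%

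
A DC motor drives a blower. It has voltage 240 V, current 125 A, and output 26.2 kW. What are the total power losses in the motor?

P_in = V·I = 240×125 = 30000 W
P_out = 26200 W
Losses = P_in − P_out = 30000 − 26200 = 3800 W

3.8 kW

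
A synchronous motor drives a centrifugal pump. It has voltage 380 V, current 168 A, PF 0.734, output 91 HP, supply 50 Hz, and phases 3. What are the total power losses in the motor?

P_in = √3·V·I·cosφ = 1.732×380×168×0.734 = 81159 W
P_out = 91×746 = 67886 W
Losses = P_in − P_out = 81159 − 67886 = 13273 W

13.3 kW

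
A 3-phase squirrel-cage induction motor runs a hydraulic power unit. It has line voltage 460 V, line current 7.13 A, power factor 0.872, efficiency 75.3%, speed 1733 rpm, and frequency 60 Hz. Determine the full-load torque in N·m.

P_in = √3·V·I·cosφ = 1.732 × 460 × 7.13 × 0.872 = 4953 W
P_out = η·P_in = 0.753 × 4953 = 3730 W
n = 1733 rpm
ω = 2π×1733/60 = 181.5 rad/s
τ = P_out/ω = 3730/181.5 = 20.6 N·m

20.6 N·m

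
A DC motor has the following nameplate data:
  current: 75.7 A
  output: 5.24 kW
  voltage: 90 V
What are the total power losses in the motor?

P_in = V·I = 90×75.7 = 6813 W
P_out = 5240 W
Losses = P_in − P_out = 6813 − 5240 = 1573 W

1.57 kW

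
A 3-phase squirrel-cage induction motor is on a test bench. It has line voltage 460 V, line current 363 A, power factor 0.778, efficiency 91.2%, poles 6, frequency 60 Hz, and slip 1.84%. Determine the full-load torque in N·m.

1660 N·m

P_in = √3·V·I·cosφ = 1.732 × 460 × 363 × 0.778 = 225005 W
P_out = η·P_in = 0.912 × 225005 = 205205 W
n_s = 120×60/6 = 1200 rpm; n = 1200×(1−0.0184) = 1178 rpm
ω = 2π×1178/60 = 123.4 rad/s
τ = P_out/ω = 205205/123.4 = 1660 N·m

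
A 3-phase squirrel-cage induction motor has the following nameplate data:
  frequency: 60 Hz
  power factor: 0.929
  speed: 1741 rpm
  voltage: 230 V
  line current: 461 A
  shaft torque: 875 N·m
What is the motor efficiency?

ω = 2π × 1741/60 = 182.3 rad/s; P_out = τω = 875 × 182.3 = 159513 W
P_in = √3·V_L·I_L·cosφ = 1.732 × 230 × 461 × 0.929 = 170605 W
η = P_out / P_in = 159513 / 170605 = 0.935 = 93.5%

93.5 %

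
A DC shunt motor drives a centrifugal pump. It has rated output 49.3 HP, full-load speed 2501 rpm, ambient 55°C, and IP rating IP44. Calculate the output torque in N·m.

140 N·m

P_out = 49.3 × 746 = 36778 W
ω = 2π × 2501/60 = 261.9 rad/s
τ = P_out/ω = 36778/261.9 = 140 N·m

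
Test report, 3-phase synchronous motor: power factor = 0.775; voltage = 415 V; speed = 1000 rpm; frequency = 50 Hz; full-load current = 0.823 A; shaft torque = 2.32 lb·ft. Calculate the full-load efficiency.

τ = 2.32 lb·ft × 1.356 = 3.146 N·m
ω = 2π × 1000/60 = 104.7 rad/s; P_out = τω = 3.146 × 104.7 = 329 W
P_in = √3·V_L·I_L·cosφ = 1.732 × 415 × 0.823 × 0.775 = 458 W
η = P_out / P_in = 329 / 458 = 0.718 = 71.8%

71.8 %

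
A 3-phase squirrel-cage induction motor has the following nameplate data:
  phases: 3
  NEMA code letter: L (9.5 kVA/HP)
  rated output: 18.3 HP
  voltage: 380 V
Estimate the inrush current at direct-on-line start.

264 A

S_LR = 9.5 × 18.3 = 173.85 kVA
I_LR = S_LR/(√3·V_L) = 173850/(1.732×380) = 264 A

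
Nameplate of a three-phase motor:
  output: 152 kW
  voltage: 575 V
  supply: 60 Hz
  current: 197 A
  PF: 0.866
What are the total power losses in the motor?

17900 W

P_in = √3·V·I·cosφ = 1.732×575×197×0.866 = 169903 W
P_out = 152000 W
Losses = P_in − P_out = 169903 − 152000 = 17903 W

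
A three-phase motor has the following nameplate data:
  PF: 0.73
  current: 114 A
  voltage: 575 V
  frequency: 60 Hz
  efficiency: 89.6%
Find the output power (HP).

99.5 HP

P_in = √3·V·I·cosφ = 1.732 × 575 × 114 × 0.73 = 82879 W
P_out = η·P_in = 0.896 × 82879 = 74260 W
= 74260/746 = 99.5 HP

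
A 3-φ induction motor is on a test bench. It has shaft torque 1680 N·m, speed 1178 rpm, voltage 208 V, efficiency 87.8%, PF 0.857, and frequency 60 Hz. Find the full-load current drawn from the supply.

ω = 2π×1178/60 = 123.4 rad/s; P_out = τω = 1680 × 123.4 = 207312 W
P_in = P_out / η = 207312 / 0.878 = 236118 W
I_L = P_in / (√3·V_L·cosφ) = 236118 / (1.732 × 208 × 0.857) = 765 A

765 A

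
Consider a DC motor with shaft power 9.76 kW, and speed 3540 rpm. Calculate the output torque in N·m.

ω = 2π × 3540/60 = 370.7 rad/s
τ = P/ω = 9760/370.7 = 26.3 N·m

26.3 N·m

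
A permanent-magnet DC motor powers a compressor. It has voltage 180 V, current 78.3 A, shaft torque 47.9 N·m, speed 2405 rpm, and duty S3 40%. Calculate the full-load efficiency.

ω = 2π × 2405/60 = 251.9 rad/s; P_out = τω = 47.9 × 251.9 = 12066 W
P_in = V·I = 180 × 78.3 = 14094 W
η = P_out / P_in = 12066 / 14094 = 0.856 = 85.6%

85.6 %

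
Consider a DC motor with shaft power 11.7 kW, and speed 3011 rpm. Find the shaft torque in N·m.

37.1 N·m

ω = 2π × 3011/60 = 315.3 rad/s
τ = P/ω = 11700/315.3 = 37.1 N·m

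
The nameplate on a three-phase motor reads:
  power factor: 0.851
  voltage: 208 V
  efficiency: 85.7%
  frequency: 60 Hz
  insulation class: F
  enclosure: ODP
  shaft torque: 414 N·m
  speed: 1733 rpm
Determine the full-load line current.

286 A

ω = 2π×1733/60 = 181.5 rad/s; P_out = τω = 414 × 181.5 = 75141 W
P_in = P_out / η = 75141 / 0.857 = 87679 W
I_L = P_in / (√3·V_L·cosφ) = 87679 / (1.732 × 208 × 0.851) = 286 A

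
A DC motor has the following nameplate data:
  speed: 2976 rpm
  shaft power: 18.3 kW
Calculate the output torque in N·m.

ω = 2π × 2976/60 = 311.6 rad/s
τ = P/ω = 18300/311.6 = 58.7 N·m

58.7 N·m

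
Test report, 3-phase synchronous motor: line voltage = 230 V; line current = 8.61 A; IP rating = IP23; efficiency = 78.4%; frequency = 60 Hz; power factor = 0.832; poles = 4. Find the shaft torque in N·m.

P_in = √3·V·I·cosφ = 1.732 × 230 × 8.61 × 0.832 = 2854 W
P_out = η·P_in = 0.784 × 2854 = 2238 W
n = n_s = 120×60/4 = 1800 rpm (synchronous)
ω = 2π×1800/60 = 188.5 rad/s
τ = P_out/ω = 2238/188.5 = 11.9 N·m

11.9 N·m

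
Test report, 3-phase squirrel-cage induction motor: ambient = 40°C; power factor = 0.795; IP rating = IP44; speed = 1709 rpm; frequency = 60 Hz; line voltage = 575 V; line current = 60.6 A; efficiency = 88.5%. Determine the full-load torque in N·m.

P_in = √3·V·I·cosφ = 1.732 × 575 × 60.6 × 0.795 = 47979 W
P_out = η·P_in = 0.885 × 47979 = 42461 W
n = 1709 rpm
ω = 2π×1709/60 = 179 rad/s
τ = P_out/ω = 42461/179 = 237 N·m

237 N·m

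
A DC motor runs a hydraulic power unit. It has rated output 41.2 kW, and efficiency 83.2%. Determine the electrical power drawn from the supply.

P_out = 41200 W
P_in = P_out/η = 41200/0.832 = 49519 W = 49.5 kW

49.5 kW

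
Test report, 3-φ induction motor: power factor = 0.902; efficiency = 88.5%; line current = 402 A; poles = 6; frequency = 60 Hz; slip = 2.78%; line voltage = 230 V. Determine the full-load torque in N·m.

P_in = √3·V·I·cosφ = 1.732 × 230 × 402 × 0.902 = 144447 W
P_out = η·P_in = 0.885 × 144447 = 127836 W
n_s = 120×60/6 = 1200 rpm; n = 1200×(1−0.0278) = 1167 rpm
ω = 2π×1167/60 = 122.2 rad/s
τ = P_out/ω = 127836/122.2 = 1050 N·m

1050 N·m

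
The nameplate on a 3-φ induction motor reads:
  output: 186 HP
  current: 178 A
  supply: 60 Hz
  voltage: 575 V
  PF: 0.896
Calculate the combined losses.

P_in = √3·V·I·cosφ = 1.732×575×178×0.896 = 158834 W
P_out = 186×746 = 138756 W
Losses = P_in − P_out = 158834 − 138756 = 20078 W

20100 W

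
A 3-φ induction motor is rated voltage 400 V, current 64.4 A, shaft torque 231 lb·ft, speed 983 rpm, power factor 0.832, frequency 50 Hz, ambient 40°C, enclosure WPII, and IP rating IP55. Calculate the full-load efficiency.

86.8 %

τ = 231 lb·ft × 1.356 = 313.2 N·m
ω = 2π × 983/60 = 102.9 rad/s; P_out = τω = 313.2 × 102.9 = 32228 W
P_in = √3·V_L·I_L·cosφ = 1.732 × 400 × 64.4 × 0.832 = 37121 W
η = P_out / P_in = 32228 / 37121 = 0.868 = 86.8%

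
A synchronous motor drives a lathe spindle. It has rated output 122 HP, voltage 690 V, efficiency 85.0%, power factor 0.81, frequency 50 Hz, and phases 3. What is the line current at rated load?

111 A

P_out = 122 × 746 = 91012 W
P_in = P_out / η = 91012 / 0.850 = 107073 W
I_L = P_in / (√3·V_L·cosφ) = 107073 / (1.732 × 690 × 0.81) = 111 A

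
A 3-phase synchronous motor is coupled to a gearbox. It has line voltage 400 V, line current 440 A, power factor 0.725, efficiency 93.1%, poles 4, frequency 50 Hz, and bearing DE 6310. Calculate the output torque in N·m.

P_in = √3·V·I·cosφ = 1.732 × 400 × 440 × 0.725 = 221003 W
P_out = η·P_in = 0.931 × 221003 = 205754 W
n = n_s = 120×50/4 = 1500 rpm (synchronous)
ω = 2π×1500/60 = 157.1 rad/s
τ = P_out/ω = 205754/157.1 = 1310 N·m

1310 N·m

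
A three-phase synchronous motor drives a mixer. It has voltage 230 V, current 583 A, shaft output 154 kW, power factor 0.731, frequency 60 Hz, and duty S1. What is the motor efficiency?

P_out = 154 kW = 154000 W
P_in = √3·V_L·I_L·cosφ = 1.732 × 230 × 583 × 0.731 = 169770 W
η = P_out / P_in = 154000 / 169770 = 0.907 = 90.7%

90.7 %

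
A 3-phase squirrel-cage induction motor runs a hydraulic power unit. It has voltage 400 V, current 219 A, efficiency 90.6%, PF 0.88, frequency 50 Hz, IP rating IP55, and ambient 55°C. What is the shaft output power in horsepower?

P_in = √3·V·I·cosφ = 1.732 × 400 × 219 × 0.88 = 133516 W
P_out = η·P_in = 0.906 × 133516 = 120965 W
= 120965/746 = 162 HP

162 HP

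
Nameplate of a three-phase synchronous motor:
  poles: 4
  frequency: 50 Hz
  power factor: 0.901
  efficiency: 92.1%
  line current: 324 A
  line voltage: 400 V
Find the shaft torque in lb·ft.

P_in = √3·V·I·cosφ = 1.732 × 400 × 324 × 0.901 = 202245 W
P_out = η·P_in = 0.921 × 202245 = 186268 W
n = n_s = 120×50/4 = 1500 rpm (synchronous)
ω = 2π×1500/60 = 157.1 rad/s
τ = P_out/ω = 186268/157.1 = 1186 N·m
In lb·ft: 1186/1.356 = 875 lb·ft

875 lb·ft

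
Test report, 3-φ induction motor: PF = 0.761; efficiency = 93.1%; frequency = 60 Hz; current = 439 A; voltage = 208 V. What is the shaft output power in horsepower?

P_in = √3·V·I·cosφ = 1.732 × 208 × 439 × 0.761 = 120354 W
P_out = η·P_in = 0.931 × 120354 = 112050 W
= 112050/746 = 150 HP

150 HP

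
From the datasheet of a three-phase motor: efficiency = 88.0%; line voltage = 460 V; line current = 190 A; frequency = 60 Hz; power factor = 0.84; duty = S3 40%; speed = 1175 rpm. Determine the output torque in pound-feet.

P_in = √3·V·I·cosφ = 1.732 × 460 × 190 × 0.84 = 127157 W
P_out = η·P_in = 0.88 × 127157 = 111898 W
n = 1175 rpm
ω = 2π×1175/60 = 123 rad/s
τ = P_out/ω = 111898/123 = 909.7 N·m
In lb·ft: 909.7/1.356 = 671 lb·ft

671 lb·ft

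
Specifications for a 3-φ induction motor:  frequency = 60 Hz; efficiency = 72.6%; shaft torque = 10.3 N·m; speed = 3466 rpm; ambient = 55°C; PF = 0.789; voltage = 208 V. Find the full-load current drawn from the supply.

18.1 A

ω = 2π×3466/60 = 363 rad/s; P_out = τω = 10.3 × 363 = 3739 W
P_in = P_out / η = 3739 / 0.726 = 5150 W
I_L = P_in / (√3·V_L·cosφ) = 5150 / (1.732 × 208 × 0.789) = 18.1 A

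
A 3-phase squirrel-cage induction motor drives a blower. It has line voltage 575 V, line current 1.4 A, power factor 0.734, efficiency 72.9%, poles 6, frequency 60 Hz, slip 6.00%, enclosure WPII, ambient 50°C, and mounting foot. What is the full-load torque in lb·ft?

4.66 lb·ft

P_in = √3·V·I·cosφ = 1.732 × 575 × 1.4 × 0.734 = 1023 W
P_out = η·P_in = 0.729 × 1023 = 746 W
n_s = 120×60/6 = 1200 rpm; n = 1200×(1−0.06) = 1128 rpm
ω = 2π×1128/60 = 118.1 rad/s
τ = P_out/ω = 746/118.1 = 6.317 N·m
In lb·ft: 6.317/1.356 = 4.66 lb·ft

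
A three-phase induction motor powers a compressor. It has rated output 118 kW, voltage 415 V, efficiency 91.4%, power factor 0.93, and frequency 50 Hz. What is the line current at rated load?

193 A

P_out = 118 kW = 118000 W
P_in = P_out / η = 118000 / 0.914 = 129103 W
I_L = P_in / (√3·V_L·cosφ) = 129103 / (1.732 × 415 × 0.93) = 193 A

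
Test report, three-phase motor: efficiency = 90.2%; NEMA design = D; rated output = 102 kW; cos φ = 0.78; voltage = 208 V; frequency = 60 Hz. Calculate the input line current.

P_out = 102 kW = 102000 W
P_in = P_out / η = 102000 / 0.902 = 113082 W
I_L = P_in / (√3·V_L·cosφ) = 113082 / (1.732 × 208 × 0.78) = 402 A

402 A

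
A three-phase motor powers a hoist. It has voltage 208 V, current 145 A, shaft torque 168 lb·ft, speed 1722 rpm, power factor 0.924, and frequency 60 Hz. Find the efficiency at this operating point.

85.1 %

τ = 168 lb·ft × 1.356 = 227.8 N·m
ω = 2π × 1722/60 = 180.3 rad/s; P_out = τω = 227.8 × 180.3 = 41072 W
P_in = √3·V_L·I_L·cosφ = 1.732 × 208 × 145 × 0.924 = 48267 W
η = P_out / P_in = 41072 / 48267 = 0.851 = 85.1%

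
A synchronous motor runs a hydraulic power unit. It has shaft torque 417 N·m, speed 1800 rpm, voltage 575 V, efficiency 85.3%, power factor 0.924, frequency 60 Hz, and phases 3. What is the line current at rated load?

100 A

ω = 2π×1800/60 = 188.5 rad/s; P_out = τω = 417 × 188.5 = 78605 W
P_in = P_out / η = 78605 / 0.853 = 92151 W
I_L = P_in / (√3·V_L·cosφ) = 92151 / (1.732 × 575 × 0.924) = 100 A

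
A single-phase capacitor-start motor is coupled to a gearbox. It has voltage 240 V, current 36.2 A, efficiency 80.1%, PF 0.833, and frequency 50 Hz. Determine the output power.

P_in = V·I·cosφ = 240 × 36.2 × 0.833 = 7237 W
P_out = η·P_in = 0.801 × 7237 = 5797 W

5.8 kW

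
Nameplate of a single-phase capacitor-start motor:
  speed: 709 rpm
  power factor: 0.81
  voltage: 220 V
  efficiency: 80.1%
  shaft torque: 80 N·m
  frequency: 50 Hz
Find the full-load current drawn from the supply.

ω = 2π×709/60 = 74.25 rad/s; P_out = τω = 80 × 74.25 = 5940 W
P_in = P_out / η = 5940 / 0.801 = 7416 W
I = P_in / (V·cosφ) = 7416 / (220 × 0.81) = 41.6 A

41.6 A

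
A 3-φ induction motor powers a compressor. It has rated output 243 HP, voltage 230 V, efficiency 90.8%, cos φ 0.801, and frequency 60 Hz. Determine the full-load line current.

P_out = 243 × 746 = 181278 W
P_in = P_out / η = 181278 / 0.908 = 199645 W
I_L = P_in / (√3·V_L·cosφ) = 199645 / (1.732 × 230 × 0.801) = 626 A

626 A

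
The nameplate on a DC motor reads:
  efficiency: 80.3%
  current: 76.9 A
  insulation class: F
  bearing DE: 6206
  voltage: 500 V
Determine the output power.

30.9 kW

P_in = V·I = 500 × 76.9 = 38450 W
P_out = η·P_in = 0.803 × 38450 = 30875 W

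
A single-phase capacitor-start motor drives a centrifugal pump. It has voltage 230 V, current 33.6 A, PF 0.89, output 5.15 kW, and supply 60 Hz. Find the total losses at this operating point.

P_in = V·I·cosφ = 230×33.6×0.89 = 6878 W
P_out = 5150 W
Losses = P_in − P_out = 6878 − 5150 = 1728 W

1730 W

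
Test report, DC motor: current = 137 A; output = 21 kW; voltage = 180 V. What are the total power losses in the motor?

3660 W

P_in = V·I = 180×137 = 24660 W
P_out = 21000 W
Losses = P_in − P_out = 24660 − 21000 = 3660 W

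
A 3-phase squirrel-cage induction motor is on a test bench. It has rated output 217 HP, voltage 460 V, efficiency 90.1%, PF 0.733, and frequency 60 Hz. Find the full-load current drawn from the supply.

P_out = 217 × 746 = 161882 W
P_in = P_out / η = 161882 / 0.901 = 179669 W
I_L = P_in / (√3·V_L·cosφ) = 179669 / (1.732 × 460 × 0.733) = 308 A

308 A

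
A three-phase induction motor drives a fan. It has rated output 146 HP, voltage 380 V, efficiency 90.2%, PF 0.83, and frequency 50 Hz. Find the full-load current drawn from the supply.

P_out = 146 × 746 = 108916 W
P_in = P_out / η = 108916 / 0.902 = 120749 W
I_L = P_in / (√3·V_L·cosφ) = 120749 / (1.732 × 380 × 0.83) = 221 A

221 A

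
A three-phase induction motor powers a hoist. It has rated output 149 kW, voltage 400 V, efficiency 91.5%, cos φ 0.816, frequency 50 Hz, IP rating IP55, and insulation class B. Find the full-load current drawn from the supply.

288 A

P_out = 149 kW = 149000 W
P_in = P_out / η = 149000 / 0.915 = 162842 W
I_L = P_in / (√3·V_L·cosφ) = 162842 / (1.732 × 400 × 0.816) = 288 A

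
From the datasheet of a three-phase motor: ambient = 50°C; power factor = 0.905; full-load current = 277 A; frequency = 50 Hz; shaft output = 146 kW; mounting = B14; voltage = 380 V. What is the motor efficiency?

P_out = 146 kW = 146000 W
P_in = √3·V_L·I_L·cosφ = 1.732 × 380 × 277 × 0.905 = 164991 W
η = P_out / P_in = 146000 / 164991 = 0.885 = 88.5%

88.5 %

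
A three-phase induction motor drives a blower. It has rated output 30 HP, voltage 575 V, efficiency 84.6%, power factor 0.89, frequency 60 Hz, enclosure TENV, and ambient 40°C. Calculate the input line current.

29.8 A

P_out = 30 × 746 = 22380 W
P_in = P_out / η = 22380 / 0.846 = 26454 W
I_L = P_in / (√3·V_L·cosφ) = 26454 / (1.732 × 575 × 0.89) = 29.8 A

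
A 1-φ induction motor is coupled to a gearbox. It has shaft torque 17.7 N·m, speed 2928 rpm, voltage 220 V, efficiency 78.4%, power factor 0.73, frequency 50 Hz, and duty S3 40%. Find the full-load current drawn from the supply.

43.1 A

ω = 2π×2928/60 = 306.6 rad/s; P_out = τω = 17.7 × 306.6 = 5427 W
P_in = P_out / η = 5427 / 0.784 = 6922 W
I = P_in / (V·cosφ) = 6922 / (220 × 0.73) = 43.1 A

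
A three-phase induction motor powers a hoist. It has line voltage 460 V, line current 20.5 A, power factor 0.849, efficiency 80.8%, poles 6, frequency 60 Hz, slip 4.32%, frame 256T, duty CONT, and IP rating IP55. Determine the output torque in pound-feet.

68.7 lb·ft

P_in = √3·V·I·cosφ = 1.732 × 460 × 20.5 × 0.849 = 13867 W
P_out = η·P_in = 0.808 × 13867 = 11205 W
n_s = 120×60/6 = 1200 rpm; n = 1200×(1−0.0432) = 1148 rpm
ω = 2π×1148/60 = 120.2 rad/s
τ = P_out/ω = 11205/120.2 = 93.22 N·m
In lb·ft: 93.22/1.356 = 68.7 lb·ft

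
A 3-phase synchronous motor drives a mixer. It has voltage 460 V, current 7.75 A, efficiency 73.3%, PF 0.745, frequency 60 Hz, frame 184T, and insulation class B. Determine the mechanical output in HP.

P_in = √3·V·I·cosφ = 1.732 × 460 × 7.75 × 0.745 = 4600 W
P_out = η·P_in = 0.733 × 4600 = 3372 W
= 3372/746 = 4.52 HP

4.52 HP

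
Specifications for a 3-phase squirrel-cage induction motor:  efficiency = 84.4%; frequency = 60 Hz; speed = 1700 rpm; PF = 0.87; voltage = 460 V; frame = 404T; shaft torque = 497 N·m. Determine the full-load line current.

151 A

ω = 2π×1700/60 = 178 rad/s; P_out = τω = 497 × 178 = 88466 W
P_in = P_out / η = 88466 / 0.844 = 104818 W
I_L = P_in / (√3·V_L·cosφ) = 104818 / (1.732 × 460 × 0.87) = 151 A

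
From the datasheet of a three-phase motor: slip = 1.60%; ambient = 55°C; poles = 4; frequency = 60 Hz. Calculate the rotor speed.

n_s = 120f/p = 120×60/4 = 1800 rpm
n = n_s(1 − s) = 1800 × (1 − 0.016) = 1771 rpm

1771 rpm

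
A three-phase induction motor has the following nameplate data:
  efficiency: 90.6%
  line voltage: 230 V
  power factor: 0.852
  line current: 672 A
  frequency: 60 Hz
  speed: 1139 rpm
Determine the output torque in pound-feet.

1280 lb·ft

P_in = √3·V·I·cosφ = 1.732 × 230 × 672 × 0.852 = 228079 W
P_out = η·P_in = 0.906 × 228079 = 206640 W
n = 1139 rpm
ω = 2π×1139/60 = 119.3 rad/s
τ = P_out/ω = 206640/119.3 = 1732 N·m
In lb·ft: 1732/1.356 = 1280 lb·ft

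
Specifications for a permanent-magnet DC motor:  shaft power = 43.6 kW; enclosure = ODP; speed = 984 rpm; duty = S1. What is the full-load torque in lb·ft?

ω = 2π × 984/60 = 103 rad/s
τ = P/ω = 43600/103 = 423.3 N·m
In lb·ft: 423.3/1.356 = 312 lb·ft

312 lb·ft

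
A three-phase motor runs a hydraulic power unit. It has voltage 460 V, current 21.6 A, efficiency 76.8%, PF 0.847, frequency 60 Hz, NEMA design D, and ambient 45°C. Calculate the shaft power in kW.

11.2 kW

P_in = √3·V·I·cosφ = 1.732 × 460 × 21.6 × 0.847 = 14576 W
P_out = η·P_in = 0.768 × 14576 = 11194 W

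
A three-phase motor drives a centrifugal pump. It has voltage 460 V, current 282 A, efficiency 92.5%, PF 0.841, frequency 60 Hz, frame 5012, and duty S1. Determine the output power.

P_in = √3·V·I·cosφ = 1.732 × 460 × 282 × 0.841 = 188952 W
P_out = η·P_in = 0.925 × 188952 = 174781 W

175 kW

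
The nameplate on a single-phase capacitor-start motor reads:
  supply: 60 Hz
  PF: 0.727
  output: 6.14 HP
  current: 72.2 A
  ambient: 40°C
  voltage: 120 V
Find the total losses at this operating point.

1.72 kW

P_in = V·I·cosφ = 120×72.2×0.727 = 6299 W
P_out = 6.14×746 = 4580 W
Losses = P_in − P_out = 6299 − 4580 = 1719 W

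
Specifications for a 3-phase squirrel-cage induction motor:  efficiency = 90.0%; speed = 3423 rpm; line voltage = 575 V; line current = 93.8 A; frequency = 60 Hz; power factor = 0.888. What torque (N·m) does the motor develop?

P_in = √3·V·I·cosφ = 1.732 × 575 × 93.8 × 0.888 = 82953 W
P_out = η·P_in = 0.9 × 82953 = 74658 W
n = 3423 rpm
ω = 2π×3423/60 = 358.5 rad/s
τ = P_out/ω = 74658/358.5 = 208 N·m

208 N·m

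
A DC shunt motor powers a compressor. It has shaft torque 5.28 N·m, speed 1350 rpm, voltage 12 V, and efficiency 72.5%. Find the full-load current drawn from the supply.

ω = 2π×1350/60 = 141.4 rad/s; P_out = τω = 5.28 × 141.4 = 747 W
P_in = P_out / η = 747 / 0.725 = 1030 W
I = P_in / V = 1030 / 12 = 85.8 A

85.8 A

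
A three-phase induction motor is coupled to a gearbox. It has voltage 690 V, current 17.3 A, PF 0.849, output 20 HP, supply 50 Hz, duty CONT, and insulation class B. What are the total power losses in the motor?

2.63 kW

P_in = √3·V·I·cosφ = 1.732×690×17.3×0.849 = 17553 W
P_out = 20×746 = 14920 W
Losses = P_in − P_out = 17553 − 14920 = 2633 W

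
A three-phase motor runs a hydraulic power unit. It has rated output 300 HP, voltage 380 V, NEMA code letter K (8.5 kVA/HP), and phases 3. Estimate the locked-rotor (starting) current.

3870 A

S_LR = 8.5 × 300 = 2550 kVA
I_LR = S_LR/(√3·V_L) = 2550000/(1.732×380) = 3870 A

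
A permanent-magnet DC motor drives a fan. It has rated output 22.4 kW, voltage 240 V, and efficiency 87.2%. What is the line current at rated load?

107 A

P_out = 22.4 kW = 22400 W
P_in = P_out / η = 22400 / 0.872 = 25688 W
I = P_in / V = 25688 / 240 = 107 A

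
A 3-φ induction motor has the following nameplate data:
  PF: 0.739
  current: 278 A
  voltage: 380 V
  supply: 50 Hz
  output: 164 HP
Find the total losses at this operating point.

P_in = √3·V·I·cosφ = 1.732×380×278×0.739 = 135214 W
P_out = 164×746 = 122344 W
Losses = P_in − P_out = 135214 − 122344 = 12870 W

12900 W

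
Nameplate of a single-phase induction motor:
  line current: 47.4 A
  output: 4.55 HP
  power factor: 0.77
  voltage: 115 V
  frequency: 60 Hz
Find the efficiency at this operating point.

P_out = 4.55 × 746 = 3394 W
P_in = V·I·cosφ = 115 × 47.4 × 0.77 = 4197 W
η = P_out / P_in = 3394 / 4197 = 0.809 = 80.9%

80.9 %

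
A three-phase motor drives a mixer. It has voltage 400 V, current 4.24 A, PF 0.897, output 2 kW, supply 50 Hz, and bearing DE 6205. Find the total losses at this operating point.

P_in = √3·V·I·cosφ = 1.732×400×4.24×0.897 = 2635 W
P_out = 2000 W
Losses = P_in − P_out = 2635 − 2000 = 635 W

635 W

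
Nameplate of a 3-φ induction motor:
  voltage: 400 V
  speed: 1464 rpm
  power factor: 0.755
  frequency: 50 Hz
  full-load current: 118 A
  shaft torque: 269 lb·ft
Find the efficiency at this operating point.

τ = 269 lb·ft × 1.356 = 364.8 N·m
ω = 2π × 1464/60 = 153.3 rad/s; P_out = τω = 364.8 × 153.3 = 55924 W
P_in = √3·V_L·I_L·cosφ = 1.732 × 400 × 118 × 0.755 = 61722 W
η = P_out / P_in = 55924 / 61722 = 0.906 = 90.6%

90.6 %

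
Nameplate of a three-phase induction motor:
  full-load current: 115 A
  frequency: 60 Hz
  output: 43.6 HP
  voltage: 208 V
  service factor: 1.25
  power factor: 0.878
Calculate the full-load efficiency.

P_out = 43.6 × 746 = 32526 W
P_in = √3·V_L·I_L·cosφ = 1.732 × 208 × 115 × 0.878 = 36375 W
η = P_out / P_in = 32526 / 36375 = 0.894 = 89.4%

89.4 %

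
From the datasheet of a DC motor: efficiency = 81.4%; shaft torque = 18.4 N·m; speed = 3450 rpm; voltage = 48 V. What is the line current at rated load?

170 A

ω = 2π×3450/60 = 361.3 rad/s; P_out = τω = 18.4 × 361.3 = 6648 W
P_in = P_out / η = 6648 / 0.814 = 8167 W
I = P_in / V = 8167 / 48 = 170 A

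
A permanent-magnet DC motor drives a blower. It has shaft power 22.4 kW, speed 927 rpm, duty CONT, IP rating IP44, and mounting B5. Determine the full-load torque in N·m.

ω = 2π × 927/60 = 97.08 rad/s
τ = P/ω = 22400/97.08 = 231 N·m

231 N·m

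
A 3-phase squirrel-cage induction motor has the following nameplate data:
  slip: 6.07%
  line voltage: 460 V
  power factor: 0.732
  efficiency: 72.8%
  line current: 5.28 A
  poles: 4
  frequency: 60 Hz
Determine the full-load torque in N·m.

12.7 N·m

P_in = √3·V·I·cosφ = 1.732 × 460 × 5.28 × 0.732 = 3079 W
P_out = η·P_in = 0.728 × 3079 = 2242 W
n_s = 120×60/4 = 1800 rpm; n = 1800×(1−0.0607) = 1691 rpm
ω = 2π×1691/60 = 177.1 rad/s
τ = P_out/ω = 2242/177.1 = 12.7 N·m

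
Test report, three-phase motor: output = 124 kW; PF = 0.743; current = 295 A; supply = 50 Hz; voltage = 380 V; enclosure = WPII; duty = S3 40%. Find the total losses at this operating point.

P_in = √3·V·I·cosφ = 1.732×380×295×0.743 = 144259 W
P_out = 124000 W
Losses = P_in − P_out = 144259 − 124000 = 20259 W

20300 W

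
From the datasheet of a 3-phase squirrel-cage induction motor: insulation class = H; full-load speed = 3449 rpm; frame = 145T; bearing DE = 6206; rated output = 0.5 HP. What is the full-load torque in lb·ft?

0.762 lb·ft

P_out = 0.5 × 746 = 373 W
ω = 2π × 3449/60 = 361.2 rad/s
τ = P_out/ω = 373/361.2 = 1.033 N·m
In lb·ft: 1.033/1.356 = 0.762 lb·ft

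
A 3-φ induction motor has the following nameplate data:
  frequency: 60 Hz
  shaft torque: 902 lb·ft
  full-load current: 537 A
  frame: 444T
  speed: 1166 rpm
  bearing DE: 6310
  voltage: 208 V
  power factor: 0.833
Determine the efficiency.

92.7 %

τ = 902 lb·ft × 1.356 = 1223 N·m
ω = 2π × 1166/60 = 122.1 rad/s; P_out = τω = 1223 × 122.1 = 149328 W
P_in = √3·V_L·I_L·cosφ = 1.732 × 208 × 537 × 0.833 = 161150 W
η = P_out / P_in = 149328 / 161150 = 0.927 = 92.7%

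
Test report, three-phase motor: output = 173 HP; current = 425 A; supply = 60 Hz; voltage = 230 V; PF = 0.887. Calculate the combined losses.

21.1 kW

P_in = √3·V·I·cosφ = 1.732×230×425×0.887 = 150172 W
P_out = 173×746 = 129058 W
Losses = P_in − P_out = 150172 − 129058 = 21114 W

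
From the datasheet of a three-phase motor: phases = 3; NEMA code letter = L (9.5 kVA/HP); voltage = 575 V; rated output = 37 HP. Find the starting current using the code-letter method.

353 A

S_LR = 9.5 × 37 = 351.5 kVA
I_LR = S_LR/(√3·V_L) = 351500/(1.732×575) = 353 A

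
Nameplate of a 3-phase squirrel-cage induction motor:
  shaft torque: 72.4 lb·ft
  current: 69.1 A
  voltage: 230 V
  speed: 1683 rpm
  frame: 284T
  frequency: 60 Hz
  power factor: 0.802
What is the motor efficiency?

τ = 72.4 lb·ft × 1.356 = 98.17 N·m
ω = 2π × 1683/60 = 176.2 rad/s; P_out = τω = 98.17 × 176.2 = 17298 W
P_in = √3·V_L·I_L·cosφ = 1.732 × 230 × 69.1 × 0.802 = 22076 W
η = P_out / P_in = 17298 / 22076 = 0.784 = 78.4%

78.4 %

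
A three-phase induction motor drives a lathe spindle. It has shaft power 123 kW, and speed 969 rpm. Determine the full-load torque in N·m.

1210 N·m

ω = 2π × 969/60 = 101.5 rad/s
τ = P/ω = 123000/101.5 = 1210 N·m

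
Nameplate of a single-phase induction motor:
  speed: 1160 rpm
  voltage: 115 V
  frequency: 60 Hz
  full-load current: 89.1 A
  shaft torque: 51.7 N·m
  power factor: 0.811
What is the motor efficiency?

75.6 %

ω = 2π × 1160/60 = 121.5 rad/s; P_out = τω = 51.7 × 121.5 = 6282 W
P_in = V·I·cosφ = 115 × 89.1 × 0.811 = 8310 W
η = P_out / P_in = 6282 / 8310 = 0.756 = 75.6%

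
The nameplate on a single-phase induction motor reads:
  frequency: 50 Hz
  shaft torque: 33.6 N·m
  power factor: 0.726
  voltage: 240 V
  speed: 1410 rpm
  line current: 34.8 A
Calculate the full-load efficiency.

ω = 2π × 1410/60 = 147.7 rad/s; P_out = τω = 33.6 × 147.7 = 4963 W
P_in = V·I·cosφ = 240 × 34.8 × 0.726 = 6064 W
η = P_out / P_in = 4963 / 6064 = 0.818 = 81.8%

81.8 %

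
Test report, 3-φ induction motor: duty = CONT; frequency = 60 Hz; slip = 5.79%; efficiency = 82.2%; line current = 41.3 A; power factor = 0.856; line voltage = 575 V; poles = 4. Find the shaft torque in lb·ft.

P_in = √3·V·I·cosφ = 1.732 × 575 × 41.3 × 0.856 = 35208 W
P_out = η·P_in = 0.822 × 35208 = 28941 W
n_s = 120×60/4 = 1800 rpm; n = 1800×(1−0.0579) = 1696 rpm
ω = 2π×1696/60 = 177.6 rad/s
τ = P_out/ω = 28941/177.6 = 163 N·m
In lb·ft: 163/1.356 = 120 lb·ft

120 lb·ft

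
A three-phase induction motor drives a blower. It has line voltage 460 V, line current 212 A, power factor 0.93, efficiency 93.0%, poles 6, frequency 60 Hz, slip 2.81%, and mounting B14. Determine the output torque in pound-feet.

P_in = √3·V·I·cosφ = 1.732 × 460 × 212 × 0.93 = 157081 W
P_out = η·P_in = 0.93 × 157081 = 146085 W
n_s = 120×60/6 = 1200 rpm; n = 1200×(1−0.0281) = 1166 rpm
ω = 2π×1166/60 = 122.1 rad/s
τ = P_out/ω = 146085/122.1 = 1196 N·m
In lb·ft: 1196/1.356 = 882 lb·ft

882 lb·ft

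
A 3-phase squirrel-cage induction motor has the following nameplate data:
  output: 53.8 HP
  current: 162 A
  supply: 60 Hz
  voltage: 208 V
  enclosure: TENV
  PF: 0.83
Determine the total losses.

8310 W

P_in = √3·V·I·cosφ = 1.732×208×162×0.83 = 48440 W
P_out = 53.8×746 = 40135 W
Losses = P_in − P_out = 48440 − 40135 = 8305 W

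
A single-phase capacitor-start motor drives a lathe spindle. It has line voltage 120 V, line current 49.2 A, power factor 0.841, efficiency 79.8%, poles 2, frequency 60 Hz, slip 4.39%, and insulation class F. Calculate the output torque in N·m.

11 N·m

P_in = V·I·cosφ = 120 × 49.2 × 0.841 = 4965 W
P_out = η·P_in = 0.798 × 4965 = 3962 W
n_s = 120×60/2 = 3600 rpm; n = 3600×(1−0.0439) = 3442 rpm
ω = 2π×3442/60 = 360.4 rad/s
τ = P_out/ω = 3962/360.4 = 11 N·m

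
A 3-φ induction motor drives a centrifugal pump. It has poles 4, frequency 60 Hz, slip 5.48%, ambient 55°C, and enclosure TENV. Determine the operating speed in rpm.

1701 rpm

n_s = 120f/p = 120×60/4 = 1800 rpm
n = n_s(1 − s) = 1800 × (1 − 0.0548) = 1701 rpm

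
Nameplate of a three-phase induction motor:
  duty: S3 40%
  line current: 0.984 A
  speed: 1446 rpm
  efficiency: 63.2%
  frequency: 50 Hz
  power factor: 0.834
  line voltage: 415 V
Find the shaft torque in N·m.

P_in = √3·V·I·cosφ = 1.732 × 415 × 0.984 × 0.834 = 590 W
P_out = η·P_in = 0.632 × 590 = 373 W
n = 1446 rpm
ω = 2π×1446/60 = 151.4 rad/s
τ = P_out/ω = 373/151.4 = 2.46 N·m

2.46 N·m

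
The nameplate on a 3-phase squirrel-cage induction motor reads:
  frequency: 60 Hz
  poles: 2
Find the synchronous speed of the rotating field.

3600 rpm

n_s = 120f/p = 120×60/2 = 3600 rpm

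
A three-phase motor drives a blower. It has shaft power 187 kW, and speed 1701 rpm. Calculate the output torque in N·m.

ω = 2π × 1701/60 = 178.1 rad/s
τ = P/ω = 187000/178.1 = 1050 N·m

1050 N·m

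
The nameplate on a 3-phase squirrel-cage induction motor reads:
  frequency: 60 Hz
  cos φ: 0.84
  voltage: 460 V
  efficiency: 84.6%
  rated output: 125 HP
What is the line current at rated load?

P_out = 125 × 746 = 93250 W
P_in = P_out / η = 93250 / 0.846 = 110225 W
I_L = P_in / (√3·V_L·cosφ) = 110225 / (1.732 × 460 × 0.84) = 165 A

165 A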